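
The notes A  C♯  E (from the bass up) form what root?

A, C#, E are the tones of an A major triad (A–C#–E), making A the root.

A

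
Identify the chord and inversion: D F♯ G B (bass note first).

G major seventh, second inversion

Reducing to letter names: D, F#, G, B. These stack in thirds as G–B–D–F# — a G major seventh chord.
With the fifth (D) in the bass, the chord is in second inversion (figured bass 4/3).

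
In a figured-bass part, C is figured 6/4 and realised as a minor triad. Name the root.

F

The figures 6/4 mean the fifth of the chord is in the bass. If C is the fifth of a minor triad, the root is F (chord tones F–Ab–C).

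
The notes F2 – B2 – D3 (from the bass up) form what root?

B

F, B, D are the tones of a B diminished triad (B–D–F), making B the root.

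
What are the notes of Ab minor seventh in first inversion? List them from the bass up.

Spelling Ab minor seventh: Ab–Cb–Eb–Gb. In first inversion the third is bass, giving Cb, Eb, Gb, Ab from the bottom.

Cb, Eb, Gb, Ab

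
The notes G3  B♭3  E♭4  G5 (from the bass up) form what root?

G, Bb, Eb are the tones of an Eb major triad (Eb–G–Bb), making Eb the root.

Eb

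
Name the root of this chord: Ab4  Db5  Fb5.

Db

Ab, Db, Fb are the tones of a Db minor triad (Db–Fb–Ab), making Db the root.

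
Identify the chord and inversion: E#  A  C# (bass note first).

The distinct note names are E#, A, C#. Stacked in thirds they read A–C#–E#, which is an augmented triad on A.
E# is the fifth of A augmented; fifth in the bass means second inversion (figured bass 6/4).

A augmented, second inversion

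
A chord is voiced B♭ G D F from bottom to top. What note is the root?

Reordering Bb, G, D, F into stacked thirds gives G–Bb–D–F; the bottom of that stack, G, is the root.

G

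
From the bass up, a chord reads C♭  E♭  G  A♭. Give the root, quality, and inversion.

Ab minor-major seventh, first inversion

The distinct note names are Cb, Eb, G, Ab. Stacked in thirds they read Ab–Cb–Eb–G, which is a minor-major seventh chord on Ab.
With the third (Cb) in the bass, the chord is in first inversion (figured bass 6/5).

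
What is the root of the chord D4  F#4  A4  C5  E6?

Reordering D, F#, A, C, E into stacked thirds gives D–F#–A–C–E; the bottom of that stack, D, is the root.

D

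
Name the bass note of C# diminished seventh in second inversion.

The fifth of C# diminished seventh (C#–E–G–Bb) is G; that is the bass in second inversion.

G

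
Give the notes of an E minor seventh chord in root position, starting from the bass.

E, G, B, D

Spelling E minor seventh: E–G–B–D. In root position the root is bass, giving E, G, B, D from the bottom.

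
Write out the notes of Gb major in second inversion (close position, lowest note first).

Spelling Gb major: Gb–Bb–Db. In second inversion the fifth is bass, giving Db, Gb, Bb from the bottom.

Db, Gb, Bb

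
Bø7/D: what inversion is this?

first inversion

Bø7/D means B half-diminished seventh with D in the bass. D is the third of B half-diminished seventh (B–D–F–A), so this is first inversion.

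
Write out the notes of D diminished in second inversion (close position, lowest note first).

Ab, D, F

D diminished is D–F–Ab. Second inversion puts the fifth (Ab) in the bass, with the remaining tones above: Ab, D, F.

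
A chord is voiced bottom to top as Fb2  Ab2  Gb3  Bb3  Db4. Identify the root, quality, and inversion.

Gb dominant ninth, third inversion

The pitch classes Fb, Ab, Gb, Bb, Db arrange in thirds as Gb–Bb–Db–Fb–Ab: a Gb dominant ninth chord.
Fb is the seventh of Gb dominant ninth; seventh in the bass means third inversion.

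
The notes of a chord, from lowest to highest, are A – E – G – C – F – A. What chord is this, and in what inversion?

F major ninth, first inversion

The distinct note names are A, E, G, C, F. Stacked in thirds they read F–A–C–E–G, which is a major ninth chord on F.
With the third (A) in the bass, the chord is in first inversion.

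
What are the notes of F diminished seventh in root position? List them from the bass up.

Spelling F diminished seventh: F–Ab–Cb–Ebb. In root position the root is bass, giving F, Ab, Cb, Ebb from the bottom.

F, Ab, Cb, Ebb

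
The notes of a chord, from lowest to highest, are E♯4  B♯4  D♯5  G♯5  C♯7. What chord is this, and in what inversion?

The distinct note names are E#, B#, D#, G#, C#. Stacked in thirds they read C#–E#–G#–B#–D#, which is a major ninth chord on C#.
E# is the third of C# major ninth; third in the bass means first inversion.

C# major ninth, first inversion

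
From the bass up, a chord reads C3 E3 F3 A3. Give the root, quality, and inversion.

The pitch classes C, E, F, A arrange in thirds as F–A–C–E: an F major seventh chord.
With the fifth (C) in the bass, the chord is in second inversion (figured bass 4/3).

F major seventh, second inversion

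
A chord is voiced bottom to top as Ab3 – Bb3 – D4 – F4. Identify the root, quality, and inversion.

Reducing to letter names: Ab, Bb, D, F. These stack in thirds as Bb–D–F–Ab — a Bb dominant seventh chord.
With the seventh (Ab) in the bass, the chord is in third inversion (figured bass 4/2).

Bb dominant seventh, third inversion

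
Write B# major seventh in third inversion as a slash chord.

Third inversion of B# major seventh has the seventh (A##) in the bass. As a slash chord: B#maj7/A##.

B#maj7/A##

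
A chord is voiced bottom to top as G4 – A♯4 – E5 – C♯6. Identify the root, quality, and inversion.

The distinct note names are G, A#, E, C#. Stacked in thirds they read A#–C#–E–G, which is a diminished seventh chord on A#.
G is the seventh of A# diminished seventh; seventh in the bass means third inversion (figured bass 4/2).

A# diminished seventh, third inversion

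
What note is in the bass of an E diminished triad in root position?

E

The root of E diminished (E–G–Bb) is E; that is the bass in root position.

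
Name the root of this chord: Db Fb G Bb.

Reordering Db, Fb, G, Bb into stacked thirds gives G–Bb–Db–Fb; the bottom of that stack, G, is the root.

G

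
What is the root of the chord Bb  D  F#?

Bb, D, F# are the tones of a Bb augmented triad (Bb–D–F#), making Bb the root.

Bb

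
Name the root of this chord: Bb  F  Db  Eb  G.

The distinct letter names are Bb, F, Db, Eb, G. Arranged as a stack of thirds they read Eb–G–Bb–Db–F, so Eb is the root (an Eb dominant ninth chord).

Eb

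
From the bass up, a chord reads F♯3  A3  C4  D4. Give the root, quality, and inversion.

The distinct note names are F#, A, C, D. Stacked in thirds they read D–F#–A–C, which is a dominant seventh chord on D.
The lowest note is F#, the third of the chord, so this is first inversion (figured bass 6/5).

D dominant seventh, first inversion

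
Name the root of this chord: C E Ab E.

C, E, Ab are the tones of an Ab augmented triad (Ab–C–E), making Ab the root.

Ab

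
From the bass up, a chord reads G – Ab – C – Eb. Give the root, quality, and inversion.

The distinct note names are G, Ab, C, Eb. Stacked in thirds they read Ab–C–Eb–G, which is a major seventh chord on Ab.
With the seventh (G) in the bass, the chord is in third inversion (figured bass 4/2).

Ab major seventh, third inversion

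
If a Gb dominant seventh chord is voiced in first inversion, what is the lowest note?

Bb

Gb dominant seventh is Gb–Bb–Db–Fb. First inversion places the third in the bass: Bb.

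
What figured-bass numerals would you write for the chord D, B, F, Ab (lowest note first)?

The notes D, B, F, Ab stack in thirds as B–D–F–Ab — a B diminished seventh chord. The bass D is the third, so this is first inversion: figured 6/5.

6/5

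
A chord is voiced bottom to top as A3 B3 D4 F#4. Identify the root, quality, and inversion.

B minor seventh, third inversion

The distinct note names are A, B, D, F#. Stacked in thirds they read B–D–F#–A, which is a minor seventh chord on B.
With the seventh (A) in the bass, the chord is in third inversion (figured bass 4/2).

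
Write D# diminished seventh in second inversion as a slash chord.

D#dim7/A

Second inversion of D# diminished seventh has the fifth (A) in the bass. As a slash chord: D#dim7/A.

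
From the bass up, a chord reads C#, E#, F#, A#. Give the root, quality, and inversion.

F# major seventh, second inversion

The distinct note names are C#, E#, F#, A#. Stacked in thirds they read F#–A#–C#–E#, which is a major seventh chord on F#.
The lowest note is C#, the fifth of the chord, so this is second inversion (figured bass 4/3).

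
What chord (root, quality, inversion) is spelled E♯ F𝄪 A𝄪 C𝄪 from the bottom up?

The pitch classes E#, F##, A##, C## arrange in thirds as F##–A##–C##–E#: an F## dominant seventh chord.
E# is the seventh of F## dominant seventh; seventh in the bass means third inversion (figured bass 4/2).

F## dominant seventh, third inversion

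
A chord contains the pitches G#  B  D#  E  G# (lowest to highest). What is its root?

E

Reordering G#, B, D#, E into stacked thirds gives E–G#–B–D#; the bottom of that stack, E, is the root.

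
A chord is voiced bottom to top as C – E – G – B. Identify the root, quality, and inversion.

C major seventh, root position

The pitch classes C, E, G, B arrange in thirds as C–E–G–B: a C major seventh chord.
C is the root of C major seventh; root in the bass means root position (figured bass 7).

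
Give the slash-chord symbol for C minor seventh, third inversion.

Third inversion of C minor seventh has the seventh (Bb) in the bass. As a slash chord: Cm7/Bb.

Cm7/Bb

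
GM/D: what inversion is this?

second inversion

GM/D means G major with D in the bass. D is the fifth of G major (G–B–D), so this is second inversion.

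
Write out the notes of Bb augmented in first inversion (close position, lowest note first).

D, F#, Bb

Bb augmented is Bb–D–F#. First inversion puts the third (D) in the bass, with the remaining tones above: D, F#, Bb.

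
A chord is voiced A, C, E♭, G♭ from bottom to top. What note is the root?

The distinct letter names are A, C, Eb, Gb. Arranged as a stack of thirds they read A–C–Eb–Gb, so A is the root (an A diminished seventh chord).

A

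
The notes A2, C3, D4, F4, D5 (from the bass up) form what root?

D

A, C, D, F are the tones of a D minor seventh chord (D–F–A–C), making D the root.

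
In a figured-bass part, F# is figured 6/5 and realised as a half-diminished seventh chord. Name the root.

The figures 6/5 mean the third of the chord is in the bass. If F# is the third of a half-diminished seventh chord, the root is D# (chord tones D#–F#–A–C#).

D#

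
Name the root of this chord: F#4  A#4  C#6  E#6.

Reordering F#, A#, C#, E# into stacked thirds gives F#–A#–C#–E#; the bottom of that stack, F#, is the root.

F#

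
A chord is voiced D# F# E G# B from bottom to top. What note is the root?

The distinct letter names are D#, F#, E, G#, B. Arranged as a stack of thirds they read E–G#–B–D#–F#, so E is the root (an E major ninth chord).

E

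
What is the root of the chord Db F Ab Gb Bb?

Gb

The distinct letter names are Db, F, Ab, Gb, Bb. Arranged as a stack of thirds they read Gb–Bb–Db–F–Ab, so Gb is the root (a Gb major ninth chord).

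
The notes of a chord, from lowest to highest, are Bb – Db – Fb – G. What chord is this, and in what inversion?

G diminished seventh, first inversion

The pitch classes Bb, Db, Fb, G arrange in thirds as G–Bb–Db–Fb: a G diminished seventh chord.
Bb is the third of G diminished seventh; third in the bass means first inversion (figured bass 6/5).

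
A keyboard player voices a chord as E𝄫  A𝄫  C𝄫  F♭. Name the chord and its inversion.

Fb half-diminished seventh, third inversion

Reducing to letter names: Ebb, Abb, Cbb, Fb. These stack in thirds as Fb–Abb–Cbb–Ebb — an Fb half-diminished seventh chord.
Ebb is the seventh of Fb half-diminished seventh; seventh in the bass means third inversion (figured bass 4/2).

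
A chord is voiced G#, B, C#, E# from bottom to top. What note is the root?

The distinct letter names are G#, B, C#, E#. Arranged as a stack of thirds they read C#–E#–G#–B, so C# is the root (a C# dominant seventh chord).

C#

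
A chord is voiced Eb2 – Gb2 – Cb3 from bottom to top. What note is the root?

Cb

Eb, Gb, Cb are the tones of a Cb major triad (Cb–Eb–Gb), making Cb the root.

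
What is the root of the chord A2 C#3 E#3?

A

A, C#, E# are the tones of an A augmented triad (A–C#–E#), making A the root.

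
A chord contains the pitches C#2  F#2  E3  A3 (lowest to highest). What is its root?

The distinct letter names are C#, F#, E, A. Arranged as a stack of thirds they read F#–A–C#–E, so F# is the root (an F# minor seventh chord).

F#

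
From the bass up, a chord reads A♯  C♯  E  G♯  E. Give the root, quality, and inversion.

A# half-diminished seventh, root position

Reducing to letter names: A#, C#, E, G#. These stack in thirds as A#–C#–E–G# — an A# half-diminished seventh chord.
With the root (A#) in the bass, the chord is in root position (figured bass 7).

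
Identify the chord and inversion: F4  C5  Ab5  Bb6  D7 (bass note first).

The pitch classes F, C, Ab, Bb, D arrange in thirds as Bb–D–F–Ab–C: a Bb dominant ninth chord.
F is the fifth of Bb dominant ninth; fifth in the bass means second inversion.

Bb dominant ninth, second inversion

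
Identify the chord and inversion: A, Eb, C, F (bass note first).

F dominant seventh, first inversion

Reducing to letter names: A, Eb, C, F. These stack in thirds as F–A–C–Eb — an F dominant seventh chord.
With the third (A) in the bass, the chord is in first inversion (figured bass 6/5).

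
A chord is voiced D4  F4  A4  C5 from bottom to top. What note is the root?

D

The distinct letter names are D, F, A, C. Arranged as a stack of thirds they read D–F–A–C, so D is the root (a D minor seventh chord).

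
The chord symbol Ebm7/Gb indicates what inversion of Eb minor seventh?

first inversion

Ebm7/Gb means Eb minor seventh with Gb in the bass. Gb is the third of Eb minor seventh (Eb–Gb–Bb–Db), so this is first inversion.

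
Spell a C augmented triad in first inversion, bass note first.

E, G#, C

Spelling C augmented: C–E–G#. In first inversion the third is bass, giving E, G#, C from the bottom.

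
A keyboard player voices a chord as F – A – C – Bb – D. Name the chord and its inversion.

Bb major ninth, second inversion

The pitch classes F, A, C, Bb, D arrange in thirds as Bb–D–F–A–C: a Bb major ninth chord.
F is the fifth of Bb major ninth; fifth in the bass means second inversion.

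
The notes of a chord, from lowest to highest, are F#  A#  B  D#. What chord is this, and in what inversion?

The pitch classes F#, A#, B, D# arrange in thirds as B–D#–F#–A#: a B major seventh chord.
With the fifth (F#) in the bass, the chord is in second inversion (figured bass 4/3).

B major seventh, second inversion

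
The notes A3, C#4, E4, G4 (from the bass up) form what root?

A, C#, E, G are the tones of an A dominant seventh chord (A–C#–E–G), making A the root.

A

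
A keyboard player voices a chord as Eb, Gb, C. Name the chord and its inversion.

C diminished, first inversion

The distinct note names are Eb, Gb, C. Stacked in thirds they read C–Eb–Gb, which is a diminished triad on C.
With the third (Eb) in the bass, the chord is in first inversion (figured bass 6).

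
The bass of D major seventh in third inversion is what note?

C#

D major seventh is D–F#–A–C#. Third inversion places the seventh in the bass: C#.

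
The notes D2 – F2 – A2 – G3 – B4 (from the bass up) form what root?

G

The distinct letter names are D, F, A, G, B. Arranged as a stack of thirds they read G–B–D–F–A, so G is the root (a G dominant ninth chord).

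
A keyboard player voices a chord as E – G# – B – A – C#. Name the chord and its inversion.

A major ninth, second inversion

The pitch classes E, G#, B, A, C# arrange in thirds as A–C#–E–G#–B: an A major ninth chord.
The lowest note is E, the fifth of the chord, so this is second inversion.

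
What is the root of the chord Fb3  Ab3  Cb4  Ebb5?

Fb, Ab, Cb, Ebb are the tones of an Fb dominant seventh chord (Fb–Ab–Cb–Ebb), making Fb the root.

Fb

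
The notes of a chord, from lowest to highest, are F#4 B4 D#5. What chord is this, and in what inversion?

B major, second inversion

Reducing to letter names: F#, B, D#. These stack in thirds as B–D#–F# — a B major triad.
With the fifth (F#) in the bass, the chord is in second inversion (figured bass 6/4).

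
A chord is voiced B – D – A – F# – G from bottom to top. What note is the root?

The distinct letter names are B, D, A, F#, G. Arranged as a stack of thirds they read G–B–D–F#–A, so G is the root (a G major ninth chord).

G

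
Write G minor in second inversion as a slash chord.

Second inversion of G minor has the fifth (D) in the bass. As a slash chord: Gm/D.

Gm/D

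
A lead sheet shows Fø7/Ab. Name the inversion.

Fø7/Ab means F half-diminished seventh with Ab in the bass. Ab is the third of F half-diminished seventh (F–Ab–Cb–Eb), so this is first inversion.

first inversion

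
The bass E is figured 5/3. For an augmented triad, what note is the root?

The figures 5/3 mean the root of the chord is in the bass. If E is the root of an augmented triad, the root is E (chord tones E–G#–B#).

E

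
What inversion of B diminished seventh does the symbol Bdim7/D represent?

Bdim7/D means B diminished seventh with D in the bass. D is the third of B diminished seventh (B–D–F–Ab), so this is first inversion.

first inversion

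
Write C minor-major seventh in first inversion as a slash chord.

Cm(maj7)/Eb

First inversion of C minor-major seventh has the third (Eb) in the bass. As a slash chord: Cm(maj7)/Eb.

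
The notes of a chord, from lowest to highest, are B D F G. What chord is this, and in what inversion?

G dominant seventh, first inversion

The pitch classes B, D, F, G arrange in thirds as G–B–D–F: a G dominant seventh chord.
The lowest note is B, the third of the chord, so this is first inversion (figured bass 6/5).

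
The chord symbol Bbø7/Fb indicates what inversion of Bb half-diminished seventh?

Bbø7/Fb means Bb half-diminished seventh with Fb in the bass. Fb is the fifth of Bb half-diminished seventh (Bb–Db–Fb–Ab), so this is second inversion.

second inversion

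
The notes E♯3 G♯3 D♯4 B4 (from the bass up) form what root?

E#

E#, G#, D#, B are the tones of an E# half-diminished seventh chord (E#–G#–B–D#), making E# the root.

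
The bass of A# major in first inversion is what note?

In first inversion the third is lowest. For A# major (A#–C##–E#) that is C##.

C##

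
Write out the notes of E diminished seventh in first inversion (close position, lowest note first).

G, Bb, Db, E

E diminished seventh is E–G–Bb–Db. First inversion puts the third (G) in the bass, with the remaining tones above: G, Bb, Db, E.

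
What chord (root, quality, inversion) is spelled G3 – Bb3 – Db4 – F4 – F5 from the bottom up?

G half-diminished seventh, root position

Reducing to letter names: G, Bb, Db, F. These stack in thirds as G–Bb–Db–F — a G half-diminished seventh chord.
G is the root of G half-diminished seventh; root in the bass means root position (figured bass 7).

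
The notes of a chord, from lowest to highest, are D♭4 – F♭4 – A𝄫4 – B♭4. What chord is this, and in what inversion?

The distinct note names are Db, Fb, Abb, Bb. Stacked in thirds they read Bb–Db–Fb–Abb, which is a diminished seventh chord on Bb.
With the third (Db) in the bass, the chord is in first inversion (figured bass 6/5).

Bb diminished seventh, first inversion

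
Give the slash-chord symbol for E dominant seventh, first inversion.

E7/G#

First inversion of E dominant seventh has the third (G#) in the bass. As a slash chord: E7/G#.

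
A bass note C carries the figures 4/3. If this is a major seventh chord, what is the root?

The figures 4/3 mean the fifth of the chord is in the bass. If C is the fifth of a major seventh chord, the root is F (chord tones F–A–C–E).

F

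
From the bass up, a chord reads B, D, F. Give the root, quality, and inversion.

The distinct note names are B, D, F. Stacked in thirds they read B–D–F, which is a diminished triad on B.
The lowest note is B, the root of the chord, so this is root position (figured bass 5/3).

B diminished, root position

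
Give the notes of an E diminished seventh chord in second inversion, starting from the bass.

Bb, Db, E, G

The chord tones are E–G–Bb–Db. With the fifth (Bb) lowest for second inversion: Bb, Db, E, G.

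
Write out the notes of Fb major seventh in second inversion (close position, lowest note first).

Fb major seventh is Fb–Ab–Cb–Eb. Second inversion puts the fifth (Cb) in the bass, with the remaining tones above: Cb, Eb, Fb, Ab.

Cb, Eb, Fb, Ab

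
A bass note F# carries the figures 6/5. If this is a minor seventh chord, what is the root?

The figures 6/5 mean the third of the chord is in the bass. If F# is the third of a minor seventh chord, the root is D# (chord tones D#–F#–A#–C#).

D#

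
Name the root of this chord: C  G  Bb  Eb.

C

C, G, Bb, Eb are the tones of a C minor seventh chord (C–Eb–G–Bb), making C the root.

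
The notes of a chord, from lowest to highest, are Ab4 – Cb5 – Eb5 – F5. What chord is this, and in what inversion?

Reducing to letter names: Ab, Cb, Eb, F. These stack in thirds as F–Ab–Cb–Eb — an F half-diminished seventh chord.
Ab is the third of F half-diminished seventh; third in the bass means first inversion (figured bass 6/5).

F half-diminished seventh, first inversion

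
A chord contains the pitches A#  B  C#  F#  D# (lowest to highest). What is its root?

B

The distinct letter names are A#, B, C#, F#, D#. Arranged as a stack of thirds they read B–D#–F#–A#–C#, so B is the root (a B major ninth chord).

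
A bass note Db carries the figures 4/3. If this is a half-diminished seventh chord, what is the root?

G

The figures 4/3 mean the fifth of the chord is in the bass. If Db is the fifth of a half-diminished seventh chord, the root is G (chord tones G–Bb–Db–F).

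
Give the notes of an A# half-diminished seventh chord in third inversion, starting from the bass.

G#, A#, C#, E

The chord tones are A#–C#–E–G#. With the seventh (G#) lowest for third inversion: G#, A#, C#, E.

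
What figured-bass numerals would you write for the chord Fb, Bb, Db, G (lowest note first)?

The notes Fb, Bb, Db, G stack in thirds as G–Bb–Db–Fb — a G diminished seventh chord. The bass Fb is the seventh, so this is third inversion: figured 4/2.

4/2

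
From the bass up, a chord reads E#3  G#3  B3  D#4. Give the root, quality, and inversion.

E# half-diminished seventh, root position

Reducing to letter names: E#, G#, B, D#. These stack in thirds as E#–G#–B–D# — an E# half-diminished seventh chord.
With the root (E#) in the bass, the chord is in root position (figured bass 7).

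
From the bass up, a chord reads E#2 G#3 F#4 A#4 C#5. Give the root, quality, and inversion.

F# major ninth, third inversion

The distinct note names are E#, G#, F#, A#, C#. Stacked in thirds they read F#–A#–C#–E#–G#, which is a major ninth chord on F#.
With the seventh (E#) in the bass, the chord is in third inversion.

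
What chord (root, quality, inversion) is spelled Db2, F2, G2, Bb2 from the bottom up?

G half-diminished seventh, second inversion

Reducing to letter names: Db, F, G, Bb. These stack in thirds as G–Bb–Db–F — a G half-diminished seventh chord.
Db is the fifth of G half-diminished seventh; fifth in the bass means second inversion (figured bass 4/3).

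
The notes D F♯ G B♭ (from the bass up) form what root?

G

The distinct letter names are D, F#, G, Bb. Arranged as a stack of thirds they read G–Bb–D–F#, so G is the root (a G minor-major seventh chord).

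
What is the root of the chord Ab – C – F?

F

Reordering Ab, C, F into stacked thirds gives F–Ab–C; the bottom of that stack, F, is the root.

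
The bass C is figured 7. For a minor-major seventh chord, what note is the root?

C

The figures 7 mean the root of the chord is in the bass. If C is the root of a minor-major seventh chord, the root is C (chord tones C–Eb–G–B).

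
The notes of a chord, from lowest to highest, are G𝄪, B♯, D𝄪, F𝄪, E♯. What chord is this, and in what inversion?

The pitch classes G##, B#, D##, F##, E# arrange in thirds as E#–G##–B#–D##–F##: an E# major ninth chord.
G## is the third of E# major ninth; third in the bass means first inversion.

E# major ninth, first inversion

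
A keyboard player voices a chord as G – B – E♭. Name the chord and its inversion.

Eb augmented, first inversion

Reducing to letter names: G, B, Eb. These stack in thirds as Eb–G–B — an Eb augmented triad.
G is the third of Eb augmented; third in the bass means first inversion (figured bass 6).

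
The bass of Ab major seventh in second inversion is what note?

The fifth of Ab major seventh (Ab–C–Eb–G) is Eb; that is the bass in second inversion.

Eb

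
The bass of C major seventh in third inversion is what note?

B

The seventh of C major seventh (C–E–G–B) is B; that is the bass in third inversion.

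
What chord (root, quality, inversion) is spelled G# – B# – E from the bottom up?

The distinct note names are G#, B#, E. Stacked in thirds they read E–G#–B#, which is an augmented triad on E.
The lowest note is G#, the third of the chord, so this is first inversion (figured bass 6).

E augmented, first inversion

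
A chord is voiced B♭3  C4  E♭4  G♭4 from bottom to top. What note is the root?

C

Bb, C, Eb, Gb are the tones of a C half-diminished seventh chord (C–Eb–Gb–Bb), making C the root.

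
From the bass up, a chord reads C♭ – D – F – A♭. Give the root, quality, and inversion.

The pitch classes Cb, D, F, Ab arrange in thirds as D–F–Ab–Cb: a D diminished seventh chord.
The lowest note is Cb, the seventh of the chord, so this is third inversion (figured bass 4/2).

D diminished seventh, third inversion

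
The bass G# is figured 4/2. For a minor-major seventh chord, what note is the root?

A

The figures 4/2 mean the seventh of the chord is in the bass. If G# is the seventh of a minor-major seventh chord, the root is A (chord tones A–C–E–G#).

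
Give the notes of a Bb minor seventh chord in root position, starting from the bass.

Bb, Db, F, Ab

The chord tones are Bb–Db–F–Ab. With the root (Bb) lowest for root position: Bb, Db, F, Ab.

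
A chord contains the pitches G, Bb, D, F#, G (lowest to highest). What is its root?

The distinct letter names are G, Bb, D, F#. Arranged as a stack of thirds they read G–Bb–D–F#, so G is the root (a G minor-major seventh chord).

G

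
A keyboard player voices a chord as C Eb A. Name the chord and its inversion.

Reducing to letter names: C, Eb, A. These stack in thirds as A–C–Eb — an A diminished triad.
The lowest note is C, the third of the chord, so this is first inversion (figured bass 6).

A diminished, first inversion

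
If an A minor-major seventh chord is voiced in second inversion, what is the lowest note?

The fifth of A minor-major seventh (A–C–E–G#) is E; that is the bass in second inversion.

E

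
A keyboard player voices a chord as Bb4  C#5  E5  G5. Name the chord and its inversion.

C# diminished seventh, third inversion

The pitch classes Bb, C#, E, G arrange in thirds as C#–E–G–Bb: a C# diminished seventh chord.
With the seventh (Bb) in the bass, the chord is in third inversion (figured bass 4/2).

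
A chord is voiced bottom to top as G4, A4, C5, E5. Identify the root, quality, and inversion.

The distinct note names are G, A, C, E. Stacked in thirds they read A–C–E–G, which is a minor seventh chord on A.
The lowest note is G, the seventh of the chord, so this is third inversion (figured bass 4/2).

A minor seventh, third inversion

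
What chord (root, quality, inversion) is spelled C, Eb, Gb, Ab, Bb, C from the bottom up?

Ab dominant ninth, first inversion

Reducing to letter names: C, Eb, Gb, Ab, Bb. These stack in thirds as Ab–C–Eb–Gb–Bb — an Ab dominant ninth chord.
C is the third of Ab dominant ninth; third in the bass means first inversion.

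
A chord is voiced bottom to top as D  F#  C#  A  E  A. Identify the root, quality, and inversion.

The distinct note names are D, F#, C#, A, E. Stacked in thirds they read D–F#–A–C#–E, which is a major ninth chord on D.
With the root (D) in the bass, the chord is in root position.

D major ninth, root position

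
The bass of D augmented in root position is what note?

D

D augmented is D–F#–A#. Root position places the root in the bass: D.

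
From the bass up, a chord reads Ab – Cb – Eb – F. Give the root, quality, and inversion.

The distinct note names are Ab, Cb, Eb, F. Stacked in thirds they read F–Ab–Cb–Eb, which is a half-diminished seventh chord on F.
The lowest note is Ab, the third of the chord, so this is first inversion (figured bass 6/5).

F half-diminished seventh, first inversion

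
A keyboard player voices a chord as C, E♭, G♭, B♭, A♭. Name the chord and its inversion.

Reducing to letter names: C, Eb, Gb, Bb, Ab. These stack in thirds as Ab–C–Eb–Gb–Bb — an Ab dominant ninth chord.
With the third (C) in the bass, the chord is in first inversion.

Ab dominant ninth, first inversion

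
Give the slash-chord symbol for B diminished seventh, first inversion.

First inversion of B diminished seventh has the third (D) in the bass. As a slash chord: Bdim7/D.

Bdim7/D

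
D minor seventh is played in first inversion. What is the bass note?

D minor seventh is D–F–A–C. First inversion places the third in the bass: F.

F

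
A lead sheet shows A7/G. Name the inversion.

third inversion

A7/G means A dominant seventh with G in the bass. G is the seventh of A dominant seventh (A–C#–E–G), so this is third inversion.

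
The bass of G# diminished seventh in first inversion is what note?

B

In first inversion the third is lowest. For G# diminished seventh (G#–B–D–F) that is B.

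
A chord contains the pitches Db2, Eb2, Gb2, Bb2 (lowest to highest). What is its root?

Reordering Db, Eb, Gb, Bb into stacked thirds gives Eb–Gb–Bb–Db; the bottom of that stack, Eb, is the root.

Eb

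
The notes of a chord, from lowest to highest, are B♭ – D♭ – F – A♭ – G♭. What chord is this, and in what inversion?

Reducing to letter names: Bb, Db, F, Ab, Gb. These stack in thirds as Gb–Bb–Db–F–Ab — a Gb major ninth chord.
Bb is the third of Gb major ninth; third in the bass means first inversion.

Gb major ninth, first inversion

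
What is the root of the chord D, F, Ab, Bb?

The distinct letter names are D, F, Ab, Bb. Arranged as a stack of thirds they read Bb–D–F–Ab, so Bb is the root (a Bb dominant seventh chord).

Bb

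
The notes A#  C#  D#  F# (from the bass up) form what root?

D#

Reordering A#, C#, D#, F# into stacked thirds gives D#–F#–A#–C#; the bottom of that stack, D#, is the root.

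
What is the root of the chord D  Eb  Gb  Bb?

Eb

Reordering D, Eb, Gb, Bb into stacked thirds gives Eb–Gb–Bb–D; the bottom of that stack, Eb, is the root.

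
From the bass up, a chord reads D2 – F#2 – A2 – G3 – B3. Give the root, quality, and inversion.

G major ninth, second inversion

Reducing to letter names: D, F#, A, G, B. These stack in thirds as G–B–D–F#–A — a G major ninth chord.
The lowest note is D, the fifth of the chord, so this is second inversion.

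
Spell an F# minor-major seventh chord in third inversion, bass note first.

F# minor-major seventh is F#–A–C#–E#. Third inversion puts the seventh (E#) in the bass, with the remaining tones above: E#, F#, A, C#.

E#, F#, A, C#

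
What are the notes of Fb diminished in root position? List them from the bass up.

Spelling Fb diminished: Fb–Abb–Cbb. In root position the root is bass, giving Fb, Abb, Cbb from the bottom.

Fb, Abb, Cbb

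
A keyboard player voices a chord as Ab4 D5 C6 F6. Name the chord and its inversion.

Reducing to letter names: Ab, D, C, F. These stack in thirds as D–F–Ab–C — a D half-diminished seventh chord.
Ab is the fifth of D half-diminished seventh; fifth in the bass means second inversion (figured bass 4/3).

D half-diminished seventh, second inversion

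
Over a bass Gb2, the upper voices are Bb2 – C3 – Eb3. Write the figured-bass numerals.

4/3

The notes Gb, Bb, C, Eb stack in thirds as C–Eb–Gb–Bb — a C half-diminished seventh chord. The bass Gb is the fifth, so this is second inversion: figured 4/3.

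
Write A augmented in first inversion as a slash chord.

Aaug/C#

First inversion of A augmented has the third (C#) in the bass. As a slash chord: Aaug/C#.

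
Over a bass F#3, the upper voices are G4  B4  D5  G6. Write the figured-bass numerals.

4/2

The notes F#, G, B, D stack in thirds as G–B–D–F# — a G major seventh chord. The bass F# is the seventh, so this is third inversion: figured 4/2.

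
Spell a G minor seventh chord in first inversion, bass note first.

G minor seventh is G–Bb–D–F. First inversion puts the third (Bb) in the bass, with the remaining tones above: Bb, D, F, G.

Bb, D, F, G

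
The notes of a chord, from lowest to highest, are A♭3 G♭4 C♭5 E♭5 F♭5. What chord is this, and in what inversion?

The distinct note names are Ab, Gb, Cb, Eb, Fb. Stacked in thirds they read Fb–Ab–Cb–Eb–Gb, which is a major ninth chord on Fb.
With the third (Ab) in the bass, the chord is in first inversion.

Fb major ninth, first inversion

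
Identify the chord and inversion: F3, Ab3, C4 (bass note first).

Reducing to letter names: F, Ab, C. These stack in thirds as F–Ab–C — an F minor triad.
F is the root of F minor; root in the bass means root position (figured bass 5/3).

F minor, root position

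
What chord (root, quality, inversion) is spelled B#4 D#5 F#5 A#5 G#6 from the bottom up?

The distinct note names are B#, D#, F#, A#, G#. Stacked in thirds they read G#–B#–D#–F#–A#, which is a dominant ninth chord on G#.
B# is the third of G# dominant ninth; third in the bass means first inversion.

G# dominant ninth, first inversion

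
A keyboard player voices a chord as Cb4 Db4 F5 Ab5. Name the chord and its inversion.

Db dominant seventh, third inversion

Reducing to letter names: Cb, Db, F, Ab. These stack in thirds as Db–F–Ab–Cb — a Db dominant seventh chord.
With the seventh (Cb) in the bass, the chord is in third inversion (figured bass 4/2).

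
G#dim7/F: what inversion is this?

G#dim7/F means G# diminished seventh with F in the bass. F is the seventh of G# diminished seventh (G#–B–D–F), so this is third inversion.

third inversion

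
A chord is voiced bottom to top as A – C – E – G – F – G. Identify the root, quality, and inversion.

F major ninth, first inversion

The pitch classes A, C, E, G, F arrange in thirds as F–A–C–E–G: an F major ninth chord.
The lowest note is A, the third of the chord, so this is first inversion.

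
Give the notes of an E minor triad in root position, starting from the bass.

Spelling E minor: E–G–B. In root position the root is bass, giving E, G, B from the bottom.

E, G, B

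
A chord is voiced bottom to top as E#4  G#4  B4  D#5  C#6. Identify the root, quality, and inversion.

The distinct note names are E#, G#, B, D#, C#. Stacked in thirds they read C#–E#–G#–B–D#, which is a dominant ninth chord on C#.
The lowest note is E#, the third of the chord, so this is first inversion.

C# dominant ninth, first inversion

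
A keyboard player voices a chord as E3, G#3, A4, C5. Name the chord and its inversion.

A minor-major seventh, second inversion

Reducing to letter names: E, G#, A, C. These stack in thirds as A–C–E–G# — an A minor-major seventh chord.
With the fifth (E) in the bass, the chord is in second inversion (figured bass 4/3).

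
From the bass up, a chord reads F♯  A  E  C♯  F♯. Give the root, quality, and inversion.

F# minor seventh, root position

Reducing to letter names: F#, A, E, C#. These stack in thirds as F#–A–C#–E — an F# minor seventh chord.
The lowest note is F#, the root of the chord, so this is root position (figured bass 7).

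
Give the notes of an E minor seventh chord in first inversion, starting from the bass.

The chord tones are E–G–B–D. With the third (G) lowest for first inversion: G, B, D, E.

G, B, D, E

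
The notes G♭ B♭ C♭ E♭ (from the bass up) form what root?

The distinct letter names are Gb, Bb, Cb, Eb. Arranged as a stack of thirds they read Cb–Eb–Gb–Bb, so Cb is the root (a Cb major seventh chord).

Cb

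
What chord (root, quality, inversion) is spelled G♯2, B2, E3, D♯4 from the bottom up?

Reducing to letter names: G#, B, E, D#. These stack in thirds as E–G#–B–D# — an E major seventh chord.
With the third (G#) in the bass, the chord is in first inversion (figured bass 6/5).

E major seventh, first inversion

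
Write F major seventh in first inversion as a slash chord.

Fmaj7/A

First inversion of F major seventh has the third (A) in the bass. As a slash chord: Fmaj7/A.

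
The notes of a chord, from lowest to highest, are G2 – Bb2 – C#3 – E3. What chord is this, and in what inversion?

Reducing to letter names: G, Bb, C#, E. These stack in thirds as C#–E–G–Bb — a C# diminished seventh chord.
G is the fifth of C# diminished seventh; fifth in the bass means second inversion (figured bass 4/3).

C# diminished seventh, second inversion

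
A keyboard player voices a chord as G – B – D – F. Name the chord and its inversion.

Reducing to letter names: G, B, D, F. These stack in thirds as G–B–D–F — a G dominant seventh chord.
The lowest note is G, the root of the chord, so this is root position (figured bass 7).

G dominant seventh, root position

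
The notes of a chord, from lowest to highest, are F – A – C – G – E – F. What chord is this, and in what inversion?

F major ninth, root position

The pitch classes F, A, C, G, E arrange in thirds as F–A–C–E–G: an F major ninth chord.
F is the root of F major ninth; root in the bass means root position.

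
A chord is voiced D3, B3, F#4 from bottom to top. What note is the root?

D, B, F# are the tones of a B minor triad (B–D–F#), making B the root.

B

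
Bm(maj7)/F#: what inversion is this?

Bm(maj7)/F# means B minor-major seventh with F# in the bass. F# is the fifth of B minor-major seventh (B–D–F#–A#), so this is second inversion.

second inversion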